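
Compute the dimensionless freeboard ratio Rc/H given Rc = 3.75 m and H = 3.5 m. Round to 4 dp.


Relative freeboard = Rc / H
= 3.75 / 3.5
= 1.0714

1.0714


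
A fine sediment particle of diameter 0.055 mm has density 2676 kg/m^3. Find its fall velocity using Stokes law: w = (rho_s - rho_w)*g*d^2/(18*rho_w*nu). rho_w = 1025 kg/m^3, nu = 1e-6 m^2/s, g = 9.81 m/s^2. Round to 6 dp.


w = (rho_s - rho_w) * g * d^2 / (18 * rho_w * nu)
d = 0.055 mm = 0.000055 m
rho_s - rho_w = 2676 - 1025 = 1651
Numerator = 1651 * 9.81 * (0.000055)^2 = 0.000048993838
Denominator = 18 * 1025 * 1e-6 = 0.018450
w = 0.002655 m/s

0.002655


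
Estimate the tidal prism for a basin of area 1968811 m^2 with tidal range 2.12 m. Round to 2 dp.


Tidal prism = Area * Tidal range
P = 1968811 * 2.12
P = 4173879.32 m^3

4173879.32


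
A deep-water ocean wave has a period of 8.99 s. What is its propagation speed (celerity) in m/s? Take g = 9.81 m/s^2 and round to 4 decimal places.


We use the deep-water celerity formula:
C = g * T / (2 * pi)
C = 9.81 * 8.99 / (2 * 3.14159...)
C = 88.191900 / 6.283185
C = 14.0362 m/s

14.0362


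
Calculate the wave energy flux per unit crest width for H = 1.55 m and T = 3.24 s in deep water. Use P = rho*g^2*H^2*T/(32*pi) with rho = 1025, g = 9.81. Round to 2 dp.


P = rho * g^2 * H^2 * T / (32 * pi)
P = 1025 * 9.81^2 * 1.55^2 * 3.24 / (32 * pi)
P = 1025 * 96.2361 * 2.4025 * 3.24 / 100.53096
P = 7637.84 W/m

7637.84


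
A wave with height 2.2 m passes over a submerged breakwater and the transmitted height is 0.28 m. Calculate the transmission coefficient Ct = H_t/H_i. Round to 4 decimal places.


Ct = H_t / H_i
Ct = 0.28 / 2.2
Ct = 0.1273

0.1273


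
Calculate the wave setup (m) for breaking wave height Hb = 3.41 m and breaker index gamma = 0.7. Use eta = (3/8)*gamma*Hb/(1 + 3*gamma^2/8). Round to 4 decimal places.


eta = (3/8) * gamma * Hb / (1 + 3*gamma^2/8)
Numerator = (3/8) * 0.7 * 3.41 = 0.895125
Denominator = 1 + 3*0.7^2/8 = 1 + 0.183750 = 1.183750
eta = 0.895125 / 1.183750
eta = 0.7562 m

0.7562


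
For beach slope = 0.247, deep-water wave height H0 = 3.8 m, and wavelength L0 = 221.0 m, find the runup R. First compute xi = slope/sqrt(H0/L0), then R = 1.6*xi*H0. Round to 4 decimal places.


xi = slope / sqrt(H0/L0)
H0/L0 = 3.8/221.0 = 0.017195
sqrt(0.017195) = 0.131128
xi = 0.247 / 0.131128 = 1.883655
R = 1.6 * xi * H0 = 1.6 * 1.883655 * 3.8
R = 11.4526 m

11.4526


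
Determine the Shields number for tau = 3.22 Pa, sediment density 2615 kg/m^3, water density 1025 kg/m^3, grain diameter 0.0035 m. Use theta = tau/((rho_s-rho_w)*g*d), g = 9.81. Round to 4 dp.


theta = tau / ((rho_s - rho_w) * g * d)
rho_s - rho_w = 2615 - 1025 = 1590
Denominator = 1590 * 9.81 * 0.0035 = 54.592650
theta = 3.22 / 54.592650
theta = 0.0590

0.0590


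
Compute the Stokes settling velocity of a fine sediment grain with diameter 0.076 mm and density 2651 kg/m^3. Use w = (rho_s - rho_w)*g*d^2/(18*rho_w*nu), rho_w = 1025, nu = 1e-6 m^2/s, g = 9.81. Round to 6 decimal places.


w = (rho_s - rho_w) * g * d^2 / (18 * rho_w * nu)
d = 0.076 mm = 0.000076 m
rho_s - rho_w = 2651 - 1025 = 1626
Numerator = 1626 * 9.81 * (0.000076)^2 = 0.000092133323
Denominator = 18 * 1025 * 1e-6 = 0.018450
w = 0.004994 m/s

0.004994


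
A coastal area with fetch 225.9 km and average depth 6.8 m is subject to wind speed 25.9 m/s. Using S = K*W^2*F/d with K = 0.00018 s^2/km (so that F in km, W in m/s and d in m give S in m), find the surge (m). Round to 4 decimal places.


S = K * W^2 * F / d
W^2 = 25.9^2 = 670.81
S = 0.00018 * 670.81 * 225.9 / 6.8
Numerator = 0.00018 * 670.81 * 225.9 = 27.276476
S = 27.276476 / 6.8 = 4.0112 m

4.0112


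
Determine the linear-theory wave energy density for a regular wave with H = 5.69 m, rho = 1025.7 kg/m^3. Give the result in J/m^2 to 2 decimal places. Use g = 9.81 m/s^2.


E = (1/8) * rho * g * H^2
E = (1/8) * 1025.7 * 9.81 * 5.69^2
E = 0.125 * 1025.7 * 9.81 * 32.3761
E = 40721.51 J/m^2

40721.51


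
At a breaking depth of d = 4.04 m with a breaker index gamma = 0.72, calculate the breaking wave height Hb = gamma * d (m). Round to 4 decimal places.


Hb = gamma * d
Hb = 0.72 * 4.04
Hb = 2.9088 m

2.9088


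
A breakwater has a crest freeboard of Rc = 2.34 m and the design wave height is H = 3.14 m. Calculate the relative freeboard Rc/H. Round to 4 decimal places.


Relative freeboard = Rc / H
= 2.34 / 3.14
= 0.7452

0.7452


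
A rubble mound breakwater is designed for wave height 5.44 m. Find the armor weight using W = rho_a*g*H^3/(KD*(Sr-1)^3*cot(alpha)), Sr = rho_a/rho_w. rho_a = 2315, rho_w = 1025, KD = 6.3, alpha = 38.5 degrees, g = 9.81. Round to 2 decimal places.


Sr = rho_a / rho_w = 2315 / 1025 = 2.258537
(Sr - 1) = 1.258537
(Sr - 1)^3 = 1.993414
cot(38.5) = 1 / tan(38.5) = 1 / 0.795436 = 1.257172
Numerator = 2315 * 9.81 * 5.44^3 = 3656088.5170
Denominator = 6.3 * 1.993414 * 1.257172 = 15.788210
W = 3656088.5170 / 15.788210
W = 231570.81 N

231570.81


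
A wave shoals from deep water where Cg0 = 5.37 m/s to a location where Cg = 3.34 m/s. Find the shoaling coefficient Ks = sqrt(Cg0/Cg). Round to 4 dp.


Ks = sqrt(Cg0 / Cg)
Ks = sqrt(5.37 / 3.34)
Ks = sqrt(1.6078)
Ks = 1.2680

1.2680


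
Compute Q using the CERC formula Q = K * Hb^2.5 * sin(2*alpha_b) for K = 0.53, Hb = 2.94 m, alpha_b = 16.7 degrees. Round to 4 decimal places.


Q = K * Hb^2.5 * sin(2 * alpha_b)
Hb^2.5 = 2.94^2.5 = 14.820687
sin(2 * 16.7) = sin(33.4) = 0.550481
Q = 0.53 * 14.820687 * 0.550481
Q = 4.3240 m^3/s

4.3240


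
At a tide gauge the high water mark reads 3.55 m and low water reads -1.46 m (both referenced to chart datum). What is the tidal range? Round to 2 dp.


Tidal range = High water - Low water
Tidal range = 3.55 - (-1.46)
Tidal range = 5.01 m

5.01


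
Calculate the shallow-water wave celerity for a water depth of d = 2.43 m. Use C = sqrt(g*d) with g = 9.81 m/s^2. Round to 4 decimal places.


Using the shallow-water approximation:
C = sqrt(g * d) = sqrt(9.81 * 2.43)
C = sqrt(23.8383)
C = 4.8824 m/s

4.8824


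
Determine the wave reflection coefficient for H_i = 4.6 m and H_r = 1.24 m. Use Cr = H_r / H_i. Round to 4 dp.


Cr = H_r / H_i
Cr = 1.24 / 4.6
Cr = 0.2696

0.2696


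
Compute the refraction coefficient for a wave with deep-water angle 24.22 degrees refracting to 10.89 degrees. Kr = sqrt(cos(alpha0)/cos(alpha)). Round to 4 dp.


Kr = sqrt(cos(alpha0) / cos(alpha))
cos(24.22) = 0.911977
cos(10.89) = 0.981992
Kr = sqrt(0.911977 / 0.981992)
Kr = sqrt(0.928701)
Kr = 0.9637

0.9637


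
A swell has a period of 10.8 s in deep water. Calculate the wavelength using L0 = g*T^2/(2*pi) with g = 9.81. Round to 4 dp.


L0 = g * T^2 / (2 * pi)
L0 = 9.81 * 10.8^2 / (2 * pi)
L0 = 9.81 * 116.6400 / 6.28319
L0 = 1144.2384 / 6.28319
L0 = 182.1112 m

182.1112


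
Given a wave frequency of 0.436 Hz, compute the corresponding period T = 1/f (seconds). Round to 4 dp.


T = 1 / f
T = 1 / 0.436
T = 2.2936 s

2.2936


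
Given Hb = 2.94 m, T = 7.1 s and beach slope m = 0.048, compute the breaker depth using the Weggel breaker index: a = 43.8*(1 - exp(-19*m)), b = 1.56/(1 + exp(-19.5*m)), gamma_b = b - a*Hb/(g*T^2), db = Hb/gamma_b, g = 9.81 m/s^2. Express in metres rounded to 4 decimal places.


a = 43.8 * (1 - exp(-19 * m))
exp(-19 * 0.048) = exp(-0.9120) = 0.401720
a = 43.8 * (1 - 0.401720) = 26.204665
b = 1.56 / (1 + exp(-19.5 * m))
exp(-19.5 * 0.048) = exp(-0.9360) = 0.392193
b = 1.56 / (1 + 0.392193) = 1.120534
Hb / (g * T^2) = 2.94 / (9.81 * 7.1^2) = 2.94 / 494.5221 = 0.00594513
gamma_b = b - a * Hb/(g*T^2) = 1.120534 - 26.204665 * 0.00594513 = 0.964744
db = Hb / gamma_b = 2.94 / 0.964744
db = 3.0474 m

3.0474


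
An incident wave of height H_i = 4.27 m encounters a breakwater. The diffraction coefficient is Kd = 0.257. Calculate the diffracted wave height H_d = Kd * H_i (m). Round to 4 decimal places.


H_d = Kd * H_i
H_d = 0.257 * 4.27
H_d = 1.0974 m

1.0974


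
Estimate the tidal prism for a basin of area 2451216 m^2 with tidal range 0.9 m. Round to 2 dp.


Tidal prism = Area * Tidal range
P = 2451216 * 0.9
P = 2206094.40 m^3

2206094.40


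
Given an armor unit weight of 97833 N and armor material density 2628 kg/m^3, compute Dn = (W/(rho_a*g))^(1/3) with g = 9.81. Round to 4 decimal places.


V = W / (rho_a * g)
V = 97833 / (2628 * 9.81)
V = 97833 / 25780.68
V = 3.794818 m^3
Dn = V^(1/3) = 3.794818^(1/3)
Dn = 1.5598 m

1.5598


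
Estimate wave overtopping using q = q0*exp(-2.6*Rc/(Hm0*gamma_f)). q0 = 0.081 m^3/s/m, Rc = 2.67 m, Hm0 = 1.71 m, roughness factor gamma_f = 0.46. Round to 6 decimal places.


q = q0 * exp(-2.6 * Rc / (Hm0 * gamma_f))
Exponent = -2.6 * 2.67 / (1.71 * 0.46)
= -2.6 * 2.67 / 0.7866
= -8.825324
exp(-8.825324) = 0.000147
q = 0.081 * 0.000147
q = 0.000012 m^3/s/m

0.000012


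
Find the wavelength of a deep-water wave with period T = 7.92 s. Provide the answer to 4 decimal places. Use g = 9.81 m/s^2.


L0 = g * T^2 / (2 * pi)
L0 = 9.81 * 7.92^2 / (2 * pi)
L0 = 9.81 * 62.7264 / 6.28319
L0 = 615.3460 / 6.28319
L0 = 97.9354 m

97.9354


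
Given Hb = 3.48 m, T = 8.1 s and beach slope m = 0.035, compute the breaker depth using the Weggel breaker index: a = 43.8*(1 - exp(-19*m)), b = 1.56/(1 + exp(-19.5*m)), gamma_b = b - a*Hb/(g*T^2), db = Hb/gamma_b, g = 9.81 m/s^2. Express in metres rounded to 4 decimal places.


a = 43.8 * (1 - exp(-19 * m))
exp(-19 * 0.035) = exp(-0.6650) = 0.514274
a = 43.8 * (1 - 0.514274) = 21.274819
b = 1.56 / (1 + exp(-19.5 * m))
exp(-19.5 * 0.035) = exp(-0.6825) = 0.505352
b = 1.56 / (1 + 0.505352) = 1.036302
Hb / (g * T^2) = 3.48 / (9.81 * 8.1^2) = 3.48 / 643.6341 = 0.00540680
gamma_b = b - a * Hb/(g*T^2) = 1.036302 - 21.274819 * 0.00540680 = 0.921274
db = Hb / gamma_b = 3.48 / 0.921274
db = 3.7774 m

3.7774


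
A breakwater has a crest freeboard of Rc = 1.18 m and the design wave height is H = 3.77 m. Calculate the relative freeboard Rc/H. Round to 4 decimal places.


Relative freeboard = Rc / H
= 1.18 / 3.77
= 0.3130

0.3130


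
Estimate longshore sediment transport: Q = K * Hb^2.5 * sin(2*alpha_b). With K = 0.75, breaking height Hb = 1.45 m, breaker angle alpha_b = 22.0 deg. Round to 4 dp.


Q = K * Hb^2.5 * sin(2 * alpha_b)
Hb^2.5 = 1.45^2.5 = 2.531745
sin(2 * 22.0) = sin(44.0) = 0.694658
Q = 0.75 * 2.531745 * 0.694658
Q = 1.3190 m^3/s

1.3190


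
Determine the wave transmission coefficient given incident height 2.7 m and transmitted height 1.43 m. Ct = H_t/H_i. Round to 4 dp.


Ct = H_t / H_i
Ct = 1.43 / 2.7
Ct = 0.5296

0.5296


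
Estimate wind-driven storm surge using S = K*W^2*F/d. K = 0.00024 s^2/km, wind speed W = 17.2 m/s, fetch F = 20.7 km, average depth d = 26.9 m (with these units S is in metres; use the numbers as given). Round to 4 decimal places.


S = K * W^2 * F / d
W^2 = 17.2^2 = 295.84
S = 0.00024 * 295.84 * 20.7 / 26.9
Numerator = 0.00024 * 295.84 * 20.7 = 1.469733
S = 1.469733 / 26.9 = 0.0546 m

0.0546


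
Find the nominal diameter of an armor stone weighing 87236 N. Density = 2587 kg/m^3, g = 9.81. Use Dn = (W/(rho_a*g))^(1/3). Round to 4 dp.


V = W / (rho_a * g)
V = 87236 / (2587 * 9.81)
V = 87236 / 25378.47
V = 3.437402 m^3
Dn = V^(1/3) = 3.437402^(1/3)
Dn = 1.5092 m

1.5092


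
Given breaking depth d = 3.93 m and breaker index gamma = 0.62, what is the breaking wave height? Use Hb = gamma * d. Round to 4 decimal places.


Hb = gamma * d
Hb = 0.62 * 3.93
Hb = 2.4366 m

2.4366


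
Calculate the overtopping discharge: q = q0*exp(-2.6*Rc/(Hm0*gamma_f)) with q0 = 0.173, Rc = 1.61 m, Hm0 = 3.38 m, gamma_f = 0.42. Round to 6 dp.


q = q0 * exp(-2.6 * Rc / (Hm0 * gamma_f))
Exponent = -2.6 * 1.61 / (3.38 * 0.42)
= -2.6 * 1.61 / 1.4196
= -2.948718
exp(-2.948718) = 0.052407
q = 0.173 * 0.052407
q = 0.009066 m^3/s/m

0.009066


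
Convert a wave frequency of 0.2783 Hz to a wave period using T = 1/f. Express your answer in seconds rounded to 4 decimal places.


T = 1 / f
T = 1 / 0.2783
T = 3.5932 s

3.5932


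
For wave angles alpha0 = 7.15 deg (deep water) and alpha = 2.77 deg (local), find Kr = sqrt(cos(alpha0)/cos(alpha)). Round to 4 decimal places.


Kr = sqrt(cos(alpha0) / cos(alpha))
cos(7.15) = 0.992224
cos(2.77) = 0.998832
Kr = sqrt(0.992224 / 0.998832)
Kr = sqrt(0.993384)
Kr = 0.9967

0.9967


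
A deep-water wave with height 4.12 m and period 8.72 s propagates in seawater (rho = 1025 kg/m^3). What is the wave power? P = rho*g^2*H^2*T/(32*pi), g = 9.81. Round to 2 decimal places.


P = rho * g^2 * H^2 * T / (32 * pi)
P = 1025 * 9.81^2 * 4.12^2 * 8.72 / (32 * pi)
P = 1025 * 96.2361 * 16.9744 * 8.72 / 100.53096
P = 145235.55 W/m

145235.55


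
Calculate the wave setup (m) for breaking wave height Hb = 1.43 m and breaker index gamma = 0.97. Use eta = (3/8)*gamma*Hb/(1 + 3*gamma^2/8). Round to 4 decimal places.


eta = (3/8) * gamma * Hb / (1 + 3*gamma^2/8)
Numerator = (3/8) * 0.97 * 1.43 = 0.520162
Denominator = 1 + 3*0.97^2/8 = 1 + 0.352838 = 1.352838
eta = 0.520162 / 1.352838
eta = 0.3845 m

0.3845


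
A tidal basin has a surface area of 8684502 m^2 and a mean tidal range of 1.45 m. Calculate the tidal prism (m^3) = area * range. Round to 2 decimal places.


Tidal prism = Area * Tidal range
P = 8684502 * 1.45
P = 12592527.90 m^3

12592527.90


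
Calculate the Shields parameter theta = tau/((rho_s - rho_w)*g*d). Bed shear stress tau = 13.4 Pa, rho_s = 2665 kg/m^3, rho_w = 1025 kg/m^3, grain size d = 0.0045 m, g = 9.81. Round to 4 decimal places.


theta = tau / ((rho_s - rho_w) * g * d)
rho_s - rho_w = 2665 - 1025 = 1640
Denominator = 1640 * 9.81 * 0.0045 = 72.397800
theta = 13.4 / 72.397800
theta = 0.1851

0.1851


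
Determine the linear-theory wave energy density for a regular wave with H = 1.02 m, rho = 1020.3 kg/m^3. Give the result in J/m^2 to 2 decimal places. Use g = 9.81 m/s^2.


E = (1/8) * rho * g * H^2
E = (1/8) * 1020.3 * 9.81 * 1.02^2
E = 0.125 * 1020.3 * 9.81 * 1.0404
E = 1301.69 J/m^2

1301.69


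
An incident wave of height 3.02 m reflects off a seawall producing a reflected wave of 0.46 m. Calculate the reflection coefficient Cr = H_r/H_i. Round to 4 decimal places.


Cr = H_r / H_i
Cr = 0.46 / 3.02
Cr = 0.1523

0.1523


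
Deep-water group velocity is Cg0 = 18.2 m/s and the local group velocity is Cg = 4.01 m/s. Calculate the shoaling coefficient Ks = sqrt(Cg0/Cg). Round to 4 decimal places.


Ks = sqrt(Cg0 / Cg)
Ks = sqrt(18.2 / 4.01)
Ks = sqrt(4.5387)
Ks = 2.1304

2.1304


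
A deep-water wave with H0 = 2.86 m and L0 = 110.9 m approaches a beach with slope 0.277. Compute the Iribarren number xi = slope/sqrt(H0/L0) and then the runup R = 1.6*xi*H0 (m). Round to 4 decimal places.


xi = slope / sqrt(H0/L0)
H0/L0 = 2.86/110.9 = 0.025789
sqrt(0.025789) = 0.160590
xi = 0.277 / 0.160590 = 1.724894
R = 1.6 * xi * H0 = 1.6 * 1.724894 * 2.86
R = 7.8931 m

7.8931


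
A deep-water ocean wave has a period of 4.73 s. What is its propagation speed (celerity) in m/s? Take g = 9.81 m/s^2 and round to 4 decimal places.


We use the deep-water celerity formula:
C = g * T / (2 * pi)
C = 9.81 * 4.73 / (2 * 3.14159...)
C = 46.401300 / 6.283185
C = 7.3850 m/s

7.3850


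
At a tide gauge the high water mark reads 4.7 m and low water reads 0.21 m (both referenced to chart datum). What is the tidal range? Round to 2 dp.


Tidal range = High water - Low water
Tidal range = 4.7 - (0.21)
Tidal range = 4.49 m

4.49


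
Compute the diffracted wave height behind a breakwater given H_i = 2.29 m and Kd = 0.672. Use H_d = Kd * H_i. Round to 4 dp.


H_d = Kd * H_i
H_d = 0.672 * 2.29
H_d = 1.5389 m

1.5389


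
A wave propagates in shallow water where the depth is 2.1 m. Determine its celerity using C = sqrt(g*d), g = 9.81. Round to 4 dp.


Using the shallow-water approximation:
C = sqrt(g * d) = sqrt(9.81 * 2.1)
C = sqrt(20.6010)
C = 4.5388 m/s

4.5388


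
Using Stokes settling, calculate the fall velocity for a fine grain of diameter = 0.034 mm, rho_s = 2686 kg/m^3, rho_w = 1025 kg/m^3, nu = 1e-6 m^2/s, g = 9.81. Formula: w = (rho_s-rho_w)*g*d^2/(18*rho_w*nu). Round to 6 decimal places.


w = (rho_s - rho_w) * g * d^2 / (18 * rho_w * nu)
d = 0.034 mm = 0.000034 m
rho_s - rho_w = 2686 - 1025 = 1661
Numerator = 1661 * 9.81 * (0.000034)^2 = 0.000018836338
Denominator = 18 * 1025 * 1e-6 = 0.018450
w = 0.001021 m/s

0.001021


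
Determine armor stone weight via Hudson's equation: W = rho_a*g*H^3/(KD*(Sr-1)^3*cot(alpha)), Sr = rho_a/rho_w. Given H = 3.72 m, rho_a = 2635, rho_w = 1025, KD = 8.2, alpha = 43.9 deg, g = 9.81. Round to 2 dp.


Sr = rho_a / rho_w = 2635 / 1025 = 2.570732
(Sr - 1) = 1.570732
(Sr - 1)^3 = 3.875306
cot(43.9) = 1 / tan(43.9) = 1 / 0.962322 = 1.039154
Numerator = 2635 * 9.81 * 3.72^3 = 1330694.7595
Denominator = 8.2 * 3.875306 * 1.039154 = 33.021720
W = 1330694.7595 / 33.021720
W = 40297.56 N

40297.56


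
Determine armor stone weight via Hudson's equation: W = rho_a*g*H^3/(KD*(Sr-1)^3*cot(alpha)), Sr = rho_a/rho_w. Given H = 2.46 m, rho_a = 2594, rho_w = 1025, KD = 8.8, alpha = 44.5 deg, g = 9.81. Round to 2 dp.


Sr = rho_a / rho_w = 2594 / 1025 = 2.530732
(Sr - 1) = 1.530732
(Sr - 1)^3 = 3.586718
cot(44.5) = 1 / tan(44.5) = 1 / 0.982697 = 1.017607
Numerator = 2594 * 9.81 * 2.46^3 = 378829.9446
Denominator = 8.8 * 3.586718 * 1.017607 = 32.118863
W = 378829.9446 / 32.118863
W = 11794.63 N

11794.63


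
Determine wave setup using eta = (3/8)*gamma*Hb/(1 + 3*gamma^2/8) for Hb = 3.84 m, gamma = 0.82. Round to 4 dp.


eta = (3/8) * gamma * Hb / (1 + 3*gamma^2/8)
Numerator = (3/8) * 0.82 * 3.84 = 1.180800
Denominator = 1 + 3*0.82^2/8 = 1 + 0.252150 = 1.252150
eta = 1.180800 / 1.252150
eta = 0.9430 m

0.9430


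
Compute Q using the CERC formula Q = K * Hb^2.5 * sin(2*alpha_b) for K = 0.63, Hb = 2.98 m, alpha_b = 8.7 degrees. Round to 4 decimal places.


Q = K * Hb^2.5 * sin(2 * alpha_b)
Hb^2.5 = 2.98^2.5 = 15.329947
sin(2 * 8.7) = sin(17.4) = 0.299041
Q = 0.63 * 15.329947 * 0.299041
Q = 2.8881 m^3/s

2.8881


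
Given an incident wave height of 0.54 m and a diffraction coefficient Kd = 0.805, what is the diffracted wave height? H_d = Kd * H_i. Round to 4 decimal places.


H_d = Kd * H_i
H_d = 0.805 * 0.54
H_d = 0.4347 m

0.4347


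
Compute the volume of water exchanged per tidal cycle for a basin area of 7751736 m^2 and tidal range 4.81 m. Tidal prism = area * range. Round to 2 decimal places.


Tidal prism = Area * Tidal range
P = 7751736 * 4.81
P = 37285850.16 m^3

37285850.16


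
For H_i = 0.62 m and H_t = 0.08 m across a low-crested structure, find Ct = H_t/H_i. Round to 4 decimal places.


Ct = H_t / H_i
Ct = 0.08 / 0.62
Ct = 0.1290

0.1290


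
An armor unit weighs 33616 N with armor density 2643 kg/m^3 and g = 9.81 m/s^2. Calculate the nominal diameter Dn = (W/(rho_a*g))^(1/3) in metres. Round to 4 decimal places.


V = W / (rho_a * g)
V = 33616 / (2643 * 9.81)
V = 33616 / 25927.83
V = 1.296522 m^3
Dn = V^(1/3) = 1.296522^(1/3)
Dn = 1.0904 m

1.0904


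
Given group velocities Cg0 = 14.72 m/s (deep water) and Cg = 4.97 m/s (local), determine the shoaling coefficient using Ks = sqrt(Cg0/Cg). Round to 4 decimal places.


Ks = sqrt(Cg0 / Cg)
Ks = sqrt(14.72 / 4.97)
Ks = sqrt(2.9618)
Ks = 1.7210

1.7210


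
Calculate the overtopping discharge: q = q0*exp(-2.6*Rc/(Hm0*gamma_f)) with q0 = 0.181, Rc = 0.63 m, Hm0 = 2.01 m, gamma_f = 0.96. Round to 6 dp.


q = q0 * exp(-2.6 * Rc / (Hm0 * gamma_f))
Exponent = -2.6 * 0.63 / (2.01 * 0.96)
= -2.6 * 0.63 / 1.9296
= -0.848881
exp(-0.848881) = 0.427894
q = 0.181 * 0.427894
q = 0.077449 m^3/s/m

0.077449


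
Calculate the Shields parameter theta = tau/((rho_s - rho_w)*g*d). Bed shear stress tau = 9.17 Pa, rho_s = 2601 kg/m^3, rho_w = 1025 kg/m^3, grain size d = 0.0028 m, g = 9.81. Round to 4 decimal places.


theta = tau / ((rho_s - rho_w) * g * d)
rho_s - rho_w = 2601 - 1025 = 1576
Denominator = 1576 * 9.81 * 0.0028 = 43.289568
theta = 9.17 / 43.289568
theta = 0.2118

0.2118


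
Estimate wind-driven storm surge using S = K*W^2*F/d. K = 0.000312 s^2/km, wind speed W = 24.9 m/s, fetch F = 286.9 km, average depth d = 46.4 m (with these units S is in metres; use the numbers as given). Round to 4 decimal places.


S = K * W^2 * F / d
W^2 = 24.9^2 = 620.01
S = 0.000312 * 620.01 * 286.9 / 46.4
Numerator = 0.000312 * 620.01 * 286.9 = 55.498831
S = 55.498831 / 46.4 = 1.1961 m

1.1961


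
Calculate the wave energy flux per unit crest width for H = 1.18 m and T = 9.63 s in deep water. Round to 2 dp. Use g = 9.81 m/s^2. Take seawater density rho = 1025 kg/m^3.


P = rho * g^2 * H^2 * T / (32 * pi)
P = 1025 * 9.81^2 * 1.18^2 * 9.63 / (32 * pi)
P = 1025 * 96.2361 * 1.3924 * 9.63 / 100.53096
P = 13156.86 W/m

13156.86


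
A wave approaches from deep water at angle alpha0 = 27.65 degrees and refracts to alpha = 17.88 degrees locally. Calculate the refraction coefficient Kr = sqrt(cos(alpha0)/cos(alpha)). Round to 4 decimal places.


Kr = sqrt(cos(alpha0) / cos(alpha))
cos(27.65) = 0.885799
cos(17.88) = 0.951702
Kr = sqrt(0.885799 / 0.951702)
Kr = sqrt(0.930753)
Kr = 0.9648

0.9648


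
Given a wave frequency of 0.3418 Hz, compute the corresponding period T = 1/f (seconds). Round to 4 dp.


T = 1 / f
T = 1 / 0.3418
T = 2.9257 s

2.9257


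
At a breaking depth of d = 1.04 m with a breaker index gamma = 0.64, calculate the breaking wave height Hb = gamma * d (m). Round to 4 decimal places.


Hb = gamma * d
Hb = 0.64 * 1.04
Hb = 0.6656 m

0.6656


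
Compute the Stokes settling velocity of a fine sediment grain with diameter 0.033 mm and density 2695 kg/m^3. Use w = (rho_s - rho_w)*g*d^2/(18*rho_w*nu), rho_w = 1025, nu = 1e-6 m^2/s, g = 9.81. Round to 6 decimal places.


w = (rho_s - rho_w) * g * d^2 / (18 * rho_w * nu)
d = 0.033 mm = 0.000033 m
rho_s - rho_w = 2695 - 1025 = 1670
Numerator = 1670 * 9.81 * (0.000033)^2 = 0.000017840760
Denominator = 18 * 1025 * 1e-6 = 0.018450
w = 0.000967 m/s

0.000967


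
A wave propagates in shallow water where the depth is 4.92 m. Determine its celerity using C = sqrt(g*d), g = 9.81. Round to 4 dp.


Using the shallow-water approximation:
C = sqrt(g * d) = sqrt(9.81 * 4.92)
C = sqrt(48.2652)
C = 6.9473 m/s

6.9473


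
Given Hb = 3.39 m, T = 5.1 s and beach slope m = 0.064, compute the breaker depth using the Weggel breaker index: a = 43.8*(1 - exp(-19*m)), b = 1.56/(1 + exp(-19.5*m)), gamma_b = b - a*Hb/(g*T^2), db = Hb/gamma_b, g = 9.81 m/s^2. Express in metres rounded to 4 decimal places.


a = 43.8 * (1 - exp(-19 * m))
exp(-19 * 0.064) = exp(-1.2160) = 0.296413
a = 43.8 * (1 - 0.296413) = 30.817091
b = 1.56 / (1 + exp(-19.5 * m))
exp(-19.5 * 0.064) = exp(-1.2480) = 0.287078
b = 1.56 / (1 + 0.287078) = 1.212047
Hb / (g * T^2) = 3.39 / (9.81 * 5.1^2) = 3.39 / 255.1581 = 0.01328588
gamma_b = b - a * Hb/(g*T^2) = 1.212047 - 30.817091 * 0.01328588 = 0.802615
db = Hb / gamma_b = 3.39 / 0.802615
db = 4.2237 m

4.2237


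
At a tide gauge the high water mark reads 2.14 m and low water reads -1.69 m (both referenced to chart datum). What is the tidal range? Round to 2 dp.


Tidal range = High water - Low water
Tidal range = 2.14 - (-1.69)
Tidal range = 3.83 m

3.83


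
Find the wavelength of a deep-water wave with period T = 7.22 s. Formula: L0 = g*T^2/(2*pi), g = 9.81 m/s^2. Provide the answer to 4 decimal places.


L0 = g * T^2 / (2 * pi)
L0 = 9.81 * 7.22^2 / (2 * pi)
L0 = 9.81 * 52.1284 / 6.28319
L0 = 511.3796 / 6.28319
L0 = 81.3886 m

81.3886


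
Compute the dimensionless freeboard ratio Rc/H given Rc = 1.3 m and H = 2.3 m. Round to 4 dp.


Relative freeboard = Rc / H
= 1.3 / 2.3
= 0.5652

0.5652


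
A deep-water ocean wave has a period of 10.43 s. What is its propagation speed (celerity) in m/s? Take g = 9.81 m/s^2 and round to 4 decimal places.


We use the deep-water celerity formula:
C = g * T / (2 * pi)
C = 9.81 * 10.43 / (2 * 3.14159...)
C = 102.318300 / 6.283185
C = 16.2845 m/s

16.2845


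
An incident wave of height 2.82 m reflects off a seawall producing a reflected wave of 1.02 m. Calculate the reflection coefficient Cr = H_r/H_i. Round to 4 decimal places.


Cr = H_r / H_i
Cr = 1.02 / 2.82
Cr = 0.3617

0.3617


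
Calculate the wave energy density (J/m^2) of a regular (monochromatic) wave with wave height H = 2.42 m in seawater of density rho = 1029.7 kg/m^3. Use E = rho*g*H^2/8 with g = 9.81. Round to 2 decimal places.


E = (1/8) * rho * g * H^2
E = (1/8) * 1029.7 * 9.81 * 2.42^2
E = 0.125 * 1029.7 * 9.81 * 5.8564
E = 7394.70 J/m^2

7394.70


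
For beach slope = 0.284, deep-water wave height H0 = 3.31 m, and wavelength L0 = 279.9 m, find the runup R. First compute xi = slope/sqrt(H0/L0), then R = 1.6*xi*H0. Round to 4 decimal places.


xi = slope / sqrt(H0/L0)
H0/L0 = 3.31/279.9 = 0.011826
sqrt(0.011826) = 0.108746
xi = 0.284 / 0.108746 = 2.611595
R = 1.6 * xi * H0 = 1.6 * 2.611595 * 3.31
R = 13.8310 m

13.8310


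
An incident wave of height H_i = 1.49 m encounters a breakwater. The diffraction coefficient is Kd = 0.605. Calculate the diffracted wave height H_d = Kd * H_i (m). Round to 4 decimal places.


H_d = Kd * H_i
H_d = 0.605 * 1.49
H_d = 0.9015 m

0.9015


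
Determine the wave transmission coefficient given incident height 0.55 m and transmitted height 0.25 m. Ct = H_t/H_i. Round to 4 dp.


Ct = H_t / H_i
Ct = 0.25 / 0.55
Ct = 0.4545

0.4545


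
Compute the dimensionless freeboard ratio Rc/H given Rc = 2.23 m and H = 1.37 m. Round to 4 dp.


Relative freeboard = Rc / H
= 2.23 / 1.37
= 1.6277

1.6277


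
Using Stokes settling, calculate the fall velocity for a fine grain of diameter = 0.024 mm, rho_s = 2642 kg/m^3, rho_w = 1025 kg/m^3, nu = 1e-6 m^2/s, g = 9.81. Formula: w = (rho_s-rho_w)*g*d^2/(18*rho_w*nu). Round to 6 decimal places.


w = (rho_s - rho_w) * g * d^2 / (18 * rho_w * nu)
d = 0.024 mm = 0.000024 m
rho_s - rho_w = 2642 - 1025 = 1617
Numerator = 1617 * 9.81 * (0.000024)^2 = 0.000009136956
Denominator = 18 * 1025 * 1e-6 = 0.018450
w = 0.000495 m/s

0.000495


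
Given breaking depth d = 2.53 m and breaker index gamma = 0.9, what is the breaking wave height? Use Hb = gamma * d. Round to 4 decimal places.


Hb = gamma * d
Hb = 0.9 * 2.53
Hb = 2.2770 m

2.2770


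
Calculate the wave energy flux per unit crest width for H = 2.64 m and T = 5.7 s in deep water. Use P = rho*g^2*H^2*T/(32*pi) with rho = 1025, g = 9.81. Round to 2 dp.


P = rho * g^2 * H^2 * T / (32 * pi)
P = 1025 * 9.81^2 * 2.64^2 * 5.7 / (32 * pi)
P = 1025 * 96.2361 * 6.9696 * 5.7 / 100.53096
P = 38980.26 W/m

38980.26


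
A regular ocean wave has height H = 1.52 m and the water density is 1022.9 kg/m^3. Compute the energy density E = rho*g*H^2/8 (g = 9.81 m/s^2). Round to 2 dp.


E = (1/8) * rho * g * H^2
E = (1/8) * 1022.9 * 9.81 * 1.52^2
E = 0.125 * 1022.9 * 9.81 * 2.3104
E = 2898.01 J/m^2

2898.01


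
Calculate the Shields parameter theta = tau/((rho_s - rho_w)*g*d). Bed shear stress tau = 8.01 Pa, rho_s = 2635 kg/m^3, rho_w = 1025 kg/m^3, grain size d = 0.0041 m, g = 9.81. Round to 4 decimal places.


theta = tau / ((rho_s - rho_w) * g * d)
rho_s - rho_w = 2635 - 1025 = 1610
Denominator = 1610 * 9.81 * 0.0041 = 64.755810
theta = 8.01 / 64.755810
theta = 0.1237

0.1237


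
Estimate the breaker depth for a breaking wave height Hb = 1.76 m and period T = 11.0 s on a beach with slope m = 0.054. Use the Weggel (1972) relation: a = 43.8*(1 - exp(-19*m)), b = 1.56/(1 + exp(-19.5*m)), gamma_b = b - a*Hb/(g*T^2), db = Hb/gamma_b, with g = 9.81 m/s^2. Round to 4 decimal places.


a = 43.8 * (1 - exp(-19 * m))
exp(-19 * 0.054) = exp(-1.0260) = 0.358438
a = 43.8 * (1 - 0.358438) = 28.100422
b = 1.56 / (1 + exp(-19.5 * m))
exp(-19.5 * 0.054) = exp(-1.0530) = 0.348890
b = 1.56 / (1 + 0.348890) = 1.156507
Hb / (g * T^2) = 1.76 / (9.81 * 11.0^2) = 1.76 / 1187.0100 = 0.00148272
gamma_b = b - a * Hb/(g*T^2) = 1.156507 - 28.100422 * 0.00148272 = 1.114842
db = Hb / gamma_b = 1.76 / 1.114842
db = 1.5787 m

1.5787


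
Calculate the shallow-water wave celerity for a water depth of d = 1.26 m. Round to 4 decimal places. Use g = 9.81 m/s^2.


Using the shallow-water approximation:
C = sqrt(g * d) = sqrt(9.81 * 1.26)
C = sqrt(12.3606)
C = 3.5158 m/s

3.5158


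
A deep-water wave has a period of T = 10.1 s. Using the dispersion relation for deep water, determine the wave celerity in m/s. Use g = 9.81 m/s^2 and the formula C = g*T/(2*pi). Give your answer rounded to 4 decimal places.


We use the deep-water celerity formula:
C = g * T / (2 * pi)
C = 9.81 * 10.1 / (2 * 3.14159...)
C = 99.081000 / 6.283185
C = 15.7692 m/s

15.7692


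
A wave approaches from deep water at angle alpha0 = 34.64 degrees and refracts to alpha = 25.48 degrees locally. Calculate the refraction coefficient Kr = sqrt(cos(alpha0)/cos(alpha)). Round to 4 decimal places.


Kr = sqrt(cos(alpha0) / cos(alpha))
cos(34.64) = 0.822740
cos(25.48) = 0.902736
Kr = sqrt(0.822740 / 0.902736)
Kr = sqrt(0.911385)
Kr = 0.9547

0.9547


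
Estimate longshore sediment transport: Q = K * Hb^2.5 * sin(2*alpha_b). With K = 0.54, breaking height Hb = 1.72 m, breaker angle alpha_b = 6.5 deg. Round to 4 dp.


Q = K * Hb^2.5 * sin(2 * alpha_b)
Hb^2.5 = 1.72^2.5 = 3.879905
sin(2 * 6.5) = sin(13.0) = 0.224951
Q = 0.54 * 3.879905 * 0.224951
Q = 0.4713 m^3/s

0.4713


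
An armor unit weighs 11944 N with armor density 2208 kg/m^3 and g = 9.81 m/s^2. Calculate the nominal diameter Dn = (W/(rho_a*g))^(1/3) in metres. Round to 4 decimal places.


V = W / (rho_a * g)
V = 11944 / (2208 * 9.81)
V = 11944 / 21660.48
V = 0.551419 m^3
Dn = V^(1/3) = 0.551419^(1/3)
Dn = 0.8200 m

0.8200


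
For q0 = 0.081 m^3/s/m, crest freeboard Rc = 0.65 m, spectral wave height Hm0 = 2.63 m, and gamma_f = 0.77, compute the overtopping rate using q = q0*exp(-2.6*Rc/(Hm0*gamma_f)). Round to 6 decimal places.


q = q0 * exp(-2.6 * Rc / (Hm0 * gamma_f))
Exponent = -2.6 * 0.65 / (2.63 * 0.77)
= -2.6 * 0.65 / 2.0251
= -0.834527
exp(-0.834527) = 0.434080
q = 0.081 * 0.434080
q = 0.035160 m^3/s/m

0.035160


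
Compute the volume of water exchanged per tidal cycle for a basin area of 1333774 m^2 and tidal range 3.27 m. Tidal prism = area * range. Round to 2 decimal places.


Tidal prism = Area * Tidal range
P = 1333774 * 3.27
P = 4361440.98 m^3

4361440.98


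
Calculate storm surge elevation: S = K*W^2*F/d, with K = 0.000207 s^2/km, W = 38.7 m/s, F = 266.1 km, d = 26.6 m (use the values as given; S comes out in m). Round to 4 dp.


S = K * W^2 * F / d
W^2 = 38.7^2 = 1497.69
S = 0.000207 * 1497.69 * 266.1 / 26.6
Numerator = 0.000207 * 1497.69 * 266.1 = 82.496809
S = 82.496809 / 26.6 = 3.1014 m

3.1014


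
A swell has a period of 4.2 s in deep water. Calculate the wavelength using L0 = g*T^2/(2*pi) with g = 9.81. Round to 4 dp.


L0 = g * T^2 / (2 * pi)
L0 = 9.81 * 4.2^2 / (2 * pi)
L0 = 9.81 * 17.6400 / 6.28319
L0 = 173.0484 / 6.28319
L0 = 27.5415 m

27.5415


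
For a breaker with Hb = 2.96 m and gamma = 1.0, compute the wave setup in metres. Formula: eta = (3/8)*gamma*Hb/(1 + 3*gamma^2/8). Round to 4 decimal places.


eta = (3/8) * gamma * Hb / (1 + 3*gamma^2/8)
Numerator = (3/8) * 1.0 * 2.96 = 1.110000
Denominator = 1 + 3*1.0^2/8 = 1 + 0.375000 = 1.375000
eta = 1.110000 / 1.375000
eta = 0.8073 m

0.8073


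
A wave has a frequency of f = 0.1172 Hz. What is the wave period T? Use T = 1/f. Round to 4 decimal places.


T = 1 / f
T = 1 / 0.1172
T = 8.5324 s

8.5324


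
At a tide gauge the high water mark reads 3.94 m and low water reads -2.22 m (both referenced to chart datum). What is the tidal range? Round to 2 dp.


Tidal range = High water - Low water
Tidal range = 3.94 - (-2.22)
Tidal range = 6.16 m

6.16


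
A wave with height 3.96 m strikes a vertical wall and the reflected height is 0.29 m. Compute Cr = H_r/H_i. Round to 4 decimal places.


Cr = H_r / H_i
Cr = 0.29 / 3.96
Cr = 0.0732

0.0732


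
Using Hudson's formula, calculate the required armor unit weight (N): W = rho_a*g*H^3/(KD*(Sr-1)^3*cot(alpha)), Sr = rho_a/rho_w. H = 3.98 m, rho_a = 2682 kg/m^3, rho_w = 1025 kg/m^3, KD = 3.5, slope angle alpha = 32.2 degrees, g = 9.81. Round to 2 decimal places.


Sr = rho_a / rho_w = 2682 / 1025 = 2.616585
(Sr - 1) = 1.616585
(Sr - 1)^3 = 4.224701
cot(32.2) = 1 / tan(32.2) = 1 / 0.629734 = 1.587973
Numerator = 2682 * 9.81 * 3.98^3 = 1658734.9563
Denominator = 3.5 * 4.224701 * 1.587973 = 23.480487
W = 1658734.9563 / 23.480487
W = 70643.12 N

70643.12


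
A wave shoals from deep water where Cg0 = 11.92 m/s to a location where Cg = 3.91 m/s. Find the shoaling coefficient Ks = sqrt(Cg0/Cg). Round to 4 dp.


Ks = sqrt(Cg0 / Cg)
Ks = sqrt(11.92 / 3.91)
Ks = sqrt(3.0486)
Ks = 1.7460

1.7460


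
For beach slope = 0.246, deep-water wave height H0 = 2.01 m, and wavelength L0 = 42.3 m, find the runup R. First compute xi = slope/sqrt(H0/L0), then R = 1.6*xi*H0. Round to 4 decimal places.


xi = slope / sqrt(H0/L0)
H0/L0 = 2.01/42.3 = 0.047518
sqrt(0.047518) = 0.217986
xi = 0.246 / 0.217986 = 1.128515
R = 1.6 * xi * H0 = 1.6 * 1.128515 * 2.01
R = 3.6293 m

3.6293


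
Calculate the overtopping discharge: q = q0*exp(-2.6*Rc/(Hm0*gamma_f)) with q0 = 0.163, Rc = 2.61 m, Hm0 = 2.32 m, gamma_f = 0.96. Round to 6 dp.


q = q0 * exp(-2.6 * Rc / (Hm0 * gamma_f))
Exponent = -2.6 * 2.61 / (2.32 * 0.96)
= -2.6 * 2.61 / 2.2272
= -3.046875
exp(-3.046875) = 0.047507
q = 0.163 * 0.047507
q = 0.007744 m^3/s/m

0.007744


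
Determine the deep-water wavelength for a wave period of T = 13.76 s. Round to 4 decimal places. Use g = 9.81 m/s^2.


L0 = g * T^2 / (2 * pi)
L0 = 9.81 * 13.76^2 / (2 * pi)
L0 = 9.81 * 189.3376 / 6.28319
L0 = 1857.4019 / 6.28319
L0 = 295.6147 m

295.6147


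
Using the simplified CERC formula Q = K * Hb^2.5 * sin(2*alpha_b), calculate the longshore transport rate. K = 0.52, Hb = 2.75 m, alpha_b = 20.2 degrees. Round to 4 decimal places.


Q = K * Hb^2.5 * sin(2 * alpha_b)
Hb^2.5 = 2.75^2.5 = 12.540987
sin(2 * 20.2) = sin(40.4) = 0.648120
Q = 0.52 * 12.540987 * 0.648120
Q = 4.2266 m^3/s

4.2266


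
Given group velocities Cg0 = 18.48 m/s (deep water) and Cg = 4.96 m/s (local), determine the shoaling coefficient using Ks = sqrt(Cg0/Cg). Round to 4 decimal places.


Ks = sqrt(Cg0 / Cg)
Ks = sqrt(18.48 / 4.96)
Ks = sqrt(3.7258)
Ks = 1.9302

1.9302


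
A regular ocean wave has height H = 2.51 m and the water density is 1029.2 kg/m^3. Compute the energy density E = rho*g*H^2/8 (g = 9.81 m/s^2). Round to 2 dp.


E = (1/8) * rho * g * H^2
E = (1/8) * 1029.2 * 9.81 * 2.51^2
E = 0.125 * 1029.2 * 9.81 * 6.3001
E = 7951.08 J/m^2

7951.08


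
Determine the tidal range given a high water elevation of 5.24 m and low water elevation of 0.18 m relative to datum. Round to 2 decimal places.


Tidal range = High water - Low water
Tidal range = 5.24 - (0.18)
Tidal range = 5.06 m

5.06


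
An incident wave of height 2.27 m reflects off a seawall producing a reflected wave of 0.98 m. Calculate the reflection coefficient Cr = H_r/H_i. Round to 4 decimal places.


Cr = H_r / H_i
Cr = 0.98 / 2.27
Cr = 0.4317

0.4317


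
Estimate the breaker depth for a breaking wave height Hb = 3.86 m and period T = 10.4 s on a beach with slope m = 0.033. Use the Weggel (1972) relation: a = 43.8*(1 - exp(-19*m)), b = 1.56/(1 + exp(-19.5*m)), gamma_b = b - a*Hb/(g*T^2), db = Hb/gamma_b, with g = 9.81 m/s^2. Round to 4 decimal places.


a = 43.8 * (1 - exp(-19 * m))
exp(-19 * 0.033) = exp(-0.6270) = 0.534192
a = 43.8 * (1 - 0.534192) = 20.402391
b = 1.56 / (1 + exp(-19.5 * m))
exp(-19.5 * 0.033) = exp(-0.6435) = 0.525450
b = 1.56 / (1 + 0.525450) = 1.022649
Hb / (g * T^2) = 3.86 / (9.81 * 10.4^2) = 3.86 / 1061.0496 = 0.00363791
gamma_b = b - a * Hb/(g*T^2) = 1.022649 - 20.402391 * 0.00363791 = 0.948427
db = Hb / gamma_b = 3.86 / 0.948427
db = 4.0699 m

4.0699


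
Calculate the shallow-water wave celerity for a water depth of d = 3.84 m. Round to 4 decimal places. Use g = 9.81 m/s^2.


Using the shallow-water approximation:
C = sqrt(g * d) = sqrt(9.81 * 3.84)
C = sqrt(37.6704)
C = 6.1376 m/s

6.1376


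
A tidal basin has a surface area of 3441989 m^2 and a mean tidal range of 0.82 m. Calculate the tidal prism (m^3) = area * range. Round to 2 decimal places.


Tidal prism = Area * Tidal range
P = 3441989 * 0.82
P = 2822430.98 m^3

2822430.98


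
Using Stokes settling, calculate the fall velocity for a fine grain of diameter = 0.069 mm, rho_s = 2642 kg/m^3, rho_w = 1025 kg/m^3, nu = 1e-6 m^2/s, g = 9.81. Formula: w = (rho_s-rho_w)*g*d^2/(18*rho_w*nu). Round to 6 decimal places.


w = (rho_s - rho_w) * g * d^2 / (18 * rho_w * nu)
d = 0.069 mm = 0.000069 m
rho_s - rho_w = 2642 - 1025 = 1617
Numerator = 1617 * 9.81 * (0.000069)^2 = 0.000075522648
Denominator = 18 * 1025 * 1e-6 = 0.018450
w = 0.004093 m/s

0.004093


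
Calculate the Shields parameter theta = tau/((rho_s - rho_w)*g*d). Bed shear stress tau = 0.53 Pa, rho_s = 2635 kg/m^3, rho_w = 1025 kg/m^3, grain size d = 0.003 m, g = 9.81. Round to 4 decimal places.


theta = tau / ((rho_s - rho_w) * g * d)
rho_s - rho_w = 2635 - 1025 = 1610
Denominator = 1610 * 9.81 * 0.003 = 47.382300
theta = 0.53 / 47.382300
theta = 0.0112

0.0112


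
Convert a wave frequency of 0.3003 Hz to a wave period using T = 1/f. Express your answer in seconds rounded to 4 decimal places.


T = 1 / f
T = 1 / 0.3003
T = 3.3300 s

3.3300


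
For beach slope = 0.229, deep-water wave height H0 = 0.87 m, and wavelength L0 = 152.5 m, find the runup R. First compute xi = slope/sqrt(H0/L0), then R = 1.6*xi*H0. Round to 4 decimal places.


xi = slope / sqrt(H0/L0)
H0/L0 = 0.87/152.5 = 0.005705
sqrt(0.005705) = 0.075531
xi = 0.229 / 0.075531 = 3.031871
R = 1.6 * xi * H0 = 1.6 * 3.031871 * 0.87
R = 4.2204 m

4.2204


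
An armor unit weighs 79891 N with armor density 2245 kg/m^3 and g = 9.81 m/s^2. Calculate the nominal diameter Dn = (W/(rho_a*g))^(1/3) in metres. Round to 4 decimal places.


V = W / (rho_a * g)
V = 79891 / (2245 * 9.81)
V = 79891 / 22023.45
V = 3.627542 m^3
Dn = V^(1/3) = 3.627542^(1/3)
Dn = 1.5365 m

1.5365


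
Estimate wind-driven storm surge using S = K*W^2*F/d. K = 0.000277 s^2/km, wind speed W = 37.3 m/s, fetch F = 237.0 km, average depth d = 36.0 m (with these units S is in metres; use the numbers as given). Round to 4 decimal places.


S = K * W^2 * F / d
W^2 = 37.3^2 = 1391.29
S = 0.000277 * 1391.29 * 237.0 / 36.0
Numerator = 0.000277 * 1391.29 * 237.0 = 91.336797
S = 91.336797 / 36.0 = 2.5371 m

2.5371


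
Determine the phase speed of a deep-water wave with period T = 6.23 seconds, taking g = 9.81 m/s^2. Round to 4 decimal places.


We use the deep-water celerity formula:
C = g * T / (2 * pi)
C = 9.81 * 6.23 / (2 * 3.14159...)
C = 61.116300 / 6.283185
C = 9.7270 m/s

9.7270


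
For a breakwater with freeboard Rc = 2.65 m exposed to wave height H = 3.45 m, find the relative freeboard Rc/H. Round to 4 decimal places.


Relative freeboard = Rc / H
= 2.65 / 3.45
= 0.7681

0.7681


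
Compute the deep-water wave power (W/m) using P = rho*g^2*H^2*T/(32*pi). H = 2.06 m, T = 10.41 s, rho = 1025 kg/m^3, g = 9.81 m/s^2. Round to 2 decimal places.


P = rho * g^2 * H^2 * T / (32 * pi)
P = 1025 * 9.81^2 * 2.06^2 * 10.41 / (32 * pi)
P = 1025 * 96.2361 * 4.2436 * 10.41 / 100.53096
P = 43345.82 W/m

43345.82


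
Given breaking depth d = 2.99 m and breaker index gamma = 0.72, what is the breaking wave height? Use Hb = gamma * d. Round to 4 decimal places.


Hb = gamma * d
Hb = 0.72 * 2.99
Hb = 2.1528 m

2.1528


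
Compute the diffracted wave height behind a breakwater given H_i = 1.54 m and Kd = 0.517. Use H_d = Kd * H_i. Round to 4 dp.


H_d = Kd * H_i
H_d = 0.517 * 1.54
H_d = 0.7962 m

0.7962


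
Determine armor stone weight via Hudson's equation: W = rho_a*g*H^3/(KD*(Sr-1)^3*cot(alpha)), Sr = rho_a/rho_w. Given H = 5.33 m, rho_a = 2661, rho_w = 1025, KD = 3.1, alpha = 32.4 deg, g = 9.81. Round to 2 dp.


Sr = rho_a / rho_w = 2661 / 1025 = 2.596098
(Sr - 1) = 1.596098
(Sr - 1)^3 = 4.066102
cot(32.4) = 1 / tan(32.4) = 1 / 0.634619 = 1.575748
Numerator = 2661 * 9.81 * 5.33^3 = 3952715.0654
Denominator = 3.1 * 4.066102 * 1.575748 = 19.862171
W = 3952715.0654 / 19.862171
W = 199007.20 N

199007.20
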